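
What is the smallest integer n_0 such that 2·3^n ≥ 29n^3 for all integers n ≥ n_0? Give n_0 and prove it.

At n = 8: 13122 < 14848, so the inequality fails and n_0 ≥ 9. We prove 2·3^n ≥ 29n^3 for all n ≥ 9.
For the base case n = 9: 2·3^n = 39366 and 29n^3 = 21141, so 39366 ≥ 21141.
For the inductive step, assume it holds for an arbitrary k ≥ 9, so 2·3^k ≥ 29k^3.
Then 2·3^(k + 1) = 3·(2·3^k) ≥ 3·(29k^3).
Also, for k ≥ 9 we have 3·(29k^3) ≥ 29(k+1)^3, since 3 ≥ (1 + 1/k)^3 for all k ≥ 9.
Combining, 2·3^(k + 1) ≥ 29(k+1)^3.
Hence, by induction on n, the claim holds for every n ≥ 9.
Hence the smallest such n_0 is 9.

n_0 = 9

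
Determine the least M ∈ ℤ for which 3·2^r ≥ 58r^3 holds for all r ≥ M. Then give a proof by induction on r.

At r = 16: 196608 < 237568, so the inequality fails and M ≥ 17. We prove 3·2^r ≥ 58r^3 for all r ≥ 17.
When r = 17: 3·2^r = 393216 and 58r^3 = 284954, so 393216 ≥ 284954.
Inductive step: suppose the statement holds for some p ≥ 17, so 3·2^p ≥ 58p^3.
Then 3·2^(p + 1) = 2·(3·2^p) ≥ 2·(58p^3).
Also, for p ≥ 17 we have 2·(58p^3) ≥ 58(p+1)^3, since 2 ≥ (1 + 1/p)^3 for all p ≥ 17.
Combining, 3·2^(p + 1) ≥ 58(p+1)^3.
This completes the induction.
Hence the smallest such M is 17.

M = 17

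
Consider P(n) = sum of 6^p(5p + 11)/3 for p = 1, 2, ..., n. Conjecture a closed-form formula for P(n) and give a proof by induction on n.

We claim P(n) = 2·6^n(n + 2) - 4 for all n ≥ 1.
Base step (n = 1): P(1) = 32, and the closed form gives 32. They agree.
Inductive step: assume the claim holds for n = p, so P(p) = 2·6^p(p + 2) - 4.
Then P(p+1) = P(p) + (6^p(10p + 32)) = (2·6^p(p + 2) - 4) + (6^p(10p + 32)).
Simplifying, P(p+1) = 12·6^p·p + 36·6^p - 4 = 2·6^(p+1)((p+1) + 2) - 4,
which is the closed form with n = p+1.
Hence, by induction on n, the claim holds for every n ≥ 1.

P(n) = 2·6^n(n + 2) - 4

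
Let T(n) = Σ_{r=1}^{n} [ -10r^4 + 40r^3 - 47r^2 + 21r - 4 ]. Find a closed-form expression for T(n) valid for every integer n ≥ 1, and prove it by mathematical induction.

T(n) = -n(n - 1)(2n + 1)(n^2 - 2n - 1)

We claim T(n) = -n(n - 1)(2n + 1)(n^2 - 2n - 1) for all n ≥ 1.
Base case (n = 1): T(1) = 0, and the closed form gives 0. They agree.
Inductive step: assume the claim holds for n = r, so T(r) = r(-2r^4 + 5r^3 + r^2 - 3r - 1).
Then T(r+1) = T(r) + (r(-10r^3 + 13r + 7)) = (r(-2r^4 + 5r^3 + r^2 - 3r - 1)) + (r(-10r^3 + 13r + 7)).
Simplifying, T(r+1) = -r(r + 1)(2r + 3)(r^2 - 2) = -(r+1)((r+1) - 1)(2(r+1) + 1)((r+1)^2 - 2(r+1) - 1),
which is the closed form with n = r+1.
Hence, by induction on n, the claim holds for every n ≥ 1.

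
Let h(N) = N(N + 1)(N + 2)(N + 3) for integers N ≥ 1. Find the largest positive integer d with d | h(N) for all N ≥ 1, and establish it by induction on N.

d = 24

Computing the first values: h(1) = 24 and h(2) = 120; gcd(24, 120) = 24, so d ≤ 24.
We prove 24 | N(N + 1)(N + 2)(N + 3) for all N ≥ 1 by induction on N.
When N = 1: h(1) = 24 = 24·(1), so 24 | h(1).
Suppose the result is true for N = m, i.e. 24 | h(m). Then
h(m+1) − h(m) = (m+1)·(m+2)·(m+3)·(m+4) − m·(m+1)·(m+2)·(m+3) = (m+1)·(m+2)·(m+3)·[(m+4) − m] = 4·(m+1)·(m+2)·(m+3). The product of 3 consecutive integers is divisible by (3)! = 6, so h(m+1) − h(m) is divisible by 4·6 = 24. By the inductive hypothesis 24 | h(m), hence 24 | h(m+1).
By the principle of mathematical induction, the result holds for all N ≥ 1.
Therefore the largest such d is 24.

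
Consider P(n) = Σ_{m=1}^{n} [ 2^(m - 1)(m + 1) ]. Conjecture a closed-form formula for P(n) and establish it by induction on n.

We claim P(n) = 2^n·n for all n ≥ 1.
For the base case n = 1: P(1) = 2, and the closed form gives 2. They agree.
For the inductive step, assume it holds for an arbitrary m ≥ 1, so P(m) = 2^m·m.
Then P(m+1) = P(m) + (2^m(m + 2)) = (2^m·m) + (2^m(m + 2)).
Simplifying, P(m+1) = 2^(m + 1)(m + 1) = 2^(m+1)·(m+1),
which is the closed form with n = m+1.
By the principle of mathematical induction, the result holds for all n ≥ 1.

P(n) = 2^n·n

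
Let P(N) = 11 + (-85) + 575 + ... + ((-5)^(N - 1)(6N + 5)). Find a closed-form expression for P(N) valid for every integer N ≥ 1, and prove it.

We claim P(N) = -(-5)^N(N + 1) + 1 for all N ≥ 1.
Base step (N = 1): P(1) = 11, and the closed form gives 11. They agree.
Inductive step: suppose the statement holds for some j ≥ 1, so P(j) = -(-5)^j(j + 1) + 1.
Then P(j+1) = P(j) + ((-5)^j(6j + 11)) = (-(-5)^j(j + 1) + 1) + ((-5)^j(6j + 11)).
Simplifying, P(j+1) = 5(-5)^j·j + 10(-5)^j + 1 = -(-5)^(j+1)((j+1) + 1) + 1,
which is the closed form with N = j+1.
Hence, by induction on N, the claim holds for every N ≥ 1.

P(N) = -(-5)^N(N + 1) + 1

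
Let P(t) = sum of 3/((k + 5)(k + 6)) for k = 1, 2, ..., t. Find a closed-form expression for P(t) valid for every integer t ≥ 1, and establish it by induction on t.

We claim P(t) = t/(2(t + 6)) for all t ≥ 1.
Base case (t = 1): P(1) = 1/14, and the closed form gives 1/14. They agree.
Inductive step: assume the claim holds for t = k, so P(k) = k/(2(k + 6)).
Then P(k+1) = P(k) + (3/((k + 6)(k + 7))) = (k/(2(k + 6))) + (3/((k + 6)(k + 7))).
Simplifying, P(k+1) = (k + 1)/(2(k + 7)) = (k+1)/(2((k+1) + 6)),
which is the closed form with t = k+1.
By the principle of mathematical induction, the result holds for all t ≥ 1.

P(t) = t/(2(t + 6))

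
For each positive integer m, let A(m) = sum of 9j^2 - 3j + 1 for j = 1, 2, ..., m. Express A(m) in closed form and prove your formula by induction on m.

A(m) = m(3m^2 + 3m + 1)

We claim A(m) = m(3m^2 + 3m + 1) for all m ≥ 1.
When m = 1: A(1) = 7, and the closed form gives 7. They agree.
Inductive step: suppose the statement holds for some j ≥ 1, so A(j) = j(3j^2 + 3j + 1).
Then A(j+1) = A(j) + (9j^2 + 15j + 7) = (j(3j^2 + 3j + 1)) + (9j^2 + 15j + 7).
Simplifying, A(j+1) = (j + 1)(3j^2 + 9j + 7) = (j+1)(3(j+1)^2 + 3(j+1) + 1),
which is the closed form with m = j+1.
Hence, by induction on m, the claim holds for every m ≥ 1.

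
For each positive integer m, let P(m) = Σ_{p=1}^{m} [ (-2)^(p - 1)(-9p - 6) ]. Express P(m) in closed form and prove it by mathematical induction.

P(m) = 3(-2)^m(m + 1) - 3

We claim P(m) = 3(-2)^m(m + 1) - 3 for all m ≥ 1.
For the base case m = 1: P(1) = -15, and the closed form gives -15. They agree.
Inductive step: assume the claim holds for m = p, so P(p) = 3(-2)^p(p + 1) - 3.
Then P(p+1) = P(p) + ((-2)^p(-9p - 15)) = (3(-2)^p(p + 1) - 3) + ((-2)^p(-9p - 15)).
Simplifying, P(p+1) = -6(-2)^p·p - 12(-2)^p - 3 = 3(-2)^(p+1)((p+1) + 1) - 3,
which is the closed form with m = p+1.
By induction, the statement is established for all m ≥ 1.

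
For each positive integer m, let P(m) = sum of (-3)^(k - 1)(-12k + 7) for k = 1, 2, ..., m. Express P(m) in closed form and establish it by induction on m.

We claim P(m) = (-3)^m(3m - 1) + 1 for all m ≥ 1.
Base case (m = 1): P(1) = -5, and the closed form gives -5. They agree.
Inductive step: suppose the statement holds for some k ≥ 1, so P(k) = (-3)^k(3k - 1) + 1.
Then P(k+1) = P(k) + ((-3)^k(-12k - 5)) = ((-3)^k(3k - 1) + 1) + ((-3)^k(-12k - 5)).
Simplifying, P(k+1) = -9(-3)^k·k - 6(-3)^k + 1 = (-3)^(k+1)(3(k+1) - 1) + 1,
which is the closed form with m = k+1.
Hence, by induction on m, the claim holds for every m ≥ 1.

P(m) = (-3)^m(3m - 1) + 1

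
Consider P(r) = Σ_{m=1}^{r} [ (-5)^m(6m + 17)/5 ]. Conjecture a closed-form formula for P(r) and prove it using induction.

P(r) = (-5)^r(r + 3) - 3

We claim P(r) = (-5)^r(r + 3) - 3 for all r ≥ 1.
Base case (r = 1): P(1) = -23, and the closed form gives -23. They agree.
For the inductive step, assume it holds for an arbitrary m ≥ 1, so P(m) = (-5)^m(m + 3) - 3.
Then P(m+1) = P(m) + ((-5)^m(-6m - 23)) = ((-5)^m(m + 3) - 3) + ((-5)^m(-6m - 23)).
Simplifying, P(m+1) = -5(-5)^m·m - 20(-5)^m - 3 = (-5)^(m+1)((m+1) + 3) - 3,
which is the closed form with r = m+1.
By induction, the statement is established for all r ≥ 1.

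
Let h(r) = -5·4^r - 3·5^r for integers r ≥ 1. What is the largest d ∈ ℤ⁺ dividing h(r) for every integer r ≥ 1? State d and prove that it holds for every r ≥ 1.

Computing the first values: h(1) = -35 and h(2) = -155; gcd(-35, -155) = 5, so d ≤ 5.
We prove 5 | -5·4^r - 3·5^r for all r ≥ 1 by induction on r.
Base step (r = 1): h(1) = -35 = 5·(-7), so 5 | h(1).
Inductive step: assume the claim holds for r = p, i.e. 5 | h(p). Then
h(p+1) − 5·h(p) = (-5·4^(p+1) - 3·5^(p+1)) − 5·(-5·4^p - 3·5^p) = (-5)·4^p·(4 − 5) = (5)·4^p. Since 5 | h(p) by the inductive hypothesis, 5 | 5·h(p); and 5 | 5 since 5 = 5·1. Therefore 5 | h(p+1).
By the principle of mathematical induction, the result holds for all r ≥ 1.
Therefore the largest such d is 5.

d = 5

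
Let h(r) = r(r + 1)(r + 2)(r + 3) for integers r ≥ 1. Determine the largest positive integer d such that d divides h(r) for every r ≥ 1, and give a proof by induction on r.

d = 24

Computing the first values: h(1) = 24 and h(2) = 120; gcd(24, 120) = 24, so d ≤ 24.
We prove 24 | r(r + 1)(r + 2)(r + 3) for all r ≥ 1 by induction on r.
Base step (r = 1): h(1) = 24 = 24·(1), so 24 | h(1).
Inductive step: assume the claim holds for r = m, i.e. 24 | h(m). Then
h(m+1) − h(m) = (m+1)·(m+2)·(m+3)·(m+4) − m·(m+1)·(m+2)·(m+3) = (m+1)·(m+2)·(m+3)·[(m+4) − m] = 4·(m+1)·(m+2)·(m+3). The product of 3 consecutive integers is divisible by (3)! = 6, so h(m+1) − h(m) is divisible by 4·6 = 24. By the inductive hypothesis 24 | h(m), hence 24 | h(m+1).
Hence, by induction on r, the claim holds for every r ≥ 1.
Therefore the largest such d is 24.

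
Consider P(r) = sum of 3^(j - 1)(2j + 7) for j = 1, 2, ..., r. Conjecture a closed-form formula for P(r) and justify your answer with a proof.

We claim P(r) = 3^r(r + 3) - 3 for all r ≥ 1.
Base case (r = 1): P(1) = 9, and the closed form gives 9. They agree.
For the inductive step, assume it holds for an arbitrary j ≥ 1, so P(j) = 3^j(j + 3) - 3.
Then P(j+1) = P(j) + (3^j(2j + 9)) = (3^j(j + 3) - 3) + (3^j(2j + 9)).
Simplifying, P(j+1) = 3·3^j·j + 12·3^j - 3 = 3^(j+1)((j+1) + 3) - 3,
which is the closed form with r = j+1.
Hence, by induction on r, the claim holds for every r ≥ 1.

P(r) = 3^r(r + 3) - 3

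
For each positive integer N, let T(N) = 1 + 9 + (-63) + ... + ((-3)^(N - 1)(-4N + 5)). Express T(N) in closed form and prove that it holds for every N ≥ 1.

T(N) = (-3)^N(N - 1) + 1

We claim T(N) = (-3)^N(N - 1) + 1 for all N ≥ 1.
Base case (N = 1): T(1) = 1, and the closed form gives 1. They agree.
For the inductive step, assume it holds for an arbitrary k ≥ 1, so T(k) = (-3)^k(k - 1) + 1.
Then T(k+1) = T(k) + ((-3)^k(-4k + 1)) = ((-3)^k(k - 1) + 1) + ((-3)^k(-4k + 1)).
Simplifying, T(k+1) = (-3)^(k + 1)k + 1 = (-3)^(k+1)((k+1) - 1) + 1,
which is the closed form with N = k+1.
This completes the induction.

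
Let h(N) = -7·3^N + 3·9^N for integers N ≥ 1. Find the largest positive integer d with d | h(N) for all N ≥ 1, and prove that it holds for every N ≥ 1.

Computing the first values: h(1) = 6 and h(2) = 180; gcd(6, 180) = 6, so d ≤ 6.
We prove 6 | -7·3^N + 3·9^N for all N ≥ 1 by induction on N.
Base case (N = 1): h(1) = 6 = 6·(1), so 6 | h(1).
Suppose the result is true for N = i, i.e. 6 | h(i). Then
h(i+1) − 9·h(i) = (-7·3^(i+1) + 3·9^(i+1)) − 9·(-7·3^i + 3·9^i) = (-7)·3^i·(3 − 9) = (42)·3^i. Since 6 | h(i) by the inductive hypothesis, 6 | 9·h(i); and 6 | 42 since 42 = 6·7. Therefore 6 | h(i+1).
By the principle of mathematical induction, the result holds for all N ≥ 1.
Therefore the largest such d is 6.

d = 6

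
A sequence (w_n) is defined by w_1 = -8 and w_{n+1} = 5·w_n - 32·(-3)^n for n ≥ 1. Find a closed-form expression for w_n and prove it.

Computing the first terms: w_1 = -8, w_2 = 56, w_3 = -8. This suggests w_n = 4(-3)^n + 4·5^(n - 1).
Base step (n = 1): the formula gives -8 = -8 = w_1.
Inductive step: suppose the statement holds for some m ≥ 1, so w_m = 4(-3)^m + 4·5^(m - 1).
Then w_{m+1} = 5·w_m - 32·(-3)^m = 5·(4(-3)^m + 4·5^(m - 1)) - 32·(-3)^m = 4(-3)^(m + 1) + 4·5^m = 4(-3)^(m+1) + 4·5^((m+1) - 1),
which is the claimed formula at n = m+1.
This completes the induction.

w_n = 4(-3)^n + 4·5^(n - 1)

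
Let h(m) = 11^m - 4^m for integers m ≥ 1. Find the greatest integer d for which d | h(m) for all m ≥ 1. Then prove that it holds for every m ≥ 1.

Computing the first values: h(1) = 7 and h(2) = 105; gcd(7, 105) = 7, so d ≤ 7.
We prove 7 | 11^m - 4^m for all m ≥ 1 by induction on m.
Base step (m = 1): h(1) = 7 = 7·(1), so 7 | h(1).
Suppose the result is true for m = p, i.e. 7 | h(p). Then
11^{p+1} − 4^{p+1} = 11·11^p − 4·4^p = 11·(11^p − 4^p) + (7)·4^p. The first term is divisible by 7 by the inductive hypothesis, and the second term (7)·4^p is divisible by 7 since 7 | 7. Hence 7 | h(p+1).
This completes the induction.
Therefore the largest such d is 7.

d = 7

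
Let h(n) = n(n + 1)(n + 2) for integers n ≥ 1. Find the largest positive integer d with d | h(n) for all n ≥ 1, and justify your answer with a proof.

d = 6

Computing the first values: h(1) = 6 and h(2) = 24; gcd(6, 24) = 6, so d ≤ 6.
We prove 6 | n(n + 1)(n + 2) for all n ≥ 1 by induction on n.
Base step (n = 1): h(1) = 6 = 6·(1), so 6 | h(1).
Inductive step: assume the claim holds for n = i, i.e. 6 | h(i). Then
h(i+1) − h(i) = (i+1)·(i+2)·(i+3) − i·(i+1)·(i+2) = (i+1)·(i+2)·[(i+3) − i] = 3·(i+1)·(i+2). The product of 2 consecutive integers is divisible by (2)! = 2, so h(i+1) − h(i) is divisible by 3·2 = 6. By the inductive hypothesis 6 | h(i), hence 6 | h(i+1).
This completes the induction.
Therefore the largest such d is 6.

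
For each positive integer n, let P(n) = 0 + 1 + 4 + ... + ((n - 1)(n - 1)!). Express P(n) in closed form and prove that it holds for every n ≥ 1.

We claim P(n) = n! - 1 for all n ≥ 1.
Base step (n = 1): P(1) = 0, and the closed form gives 0. They agree.
Inductive step: assume the claim holds for n = p, so P(p) = p! - 1.
Then P(p+1) = P(p) + (p·p!) = (p! - 1) + (p·p!).
Simplifying, P(p+1) = (p+1)! - 1,
which is the closed form with n = p+1.
By induction, the statement is established for all n ≥ 1.

P(n) = n! - 1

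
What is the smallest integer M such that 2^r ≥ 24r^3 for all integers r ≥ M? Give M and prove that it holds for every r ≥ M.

M = 17

At r = 16: 65536 < 98304, so the inequality fails and M ≥ 17. We prove 2^r ≥ 24r^3 for all r ≥ 17.
Base case (r = 17): 2^r = 131072 and 24r^3 = 117912, so 131072 ≥ 117912.
Inductive step: assume the claim holds for r = k, so 2^k ≥ 24k^3.
Then 2^(k + 1) = 2·(2^k) ≥ 2·(24k^3).
Also, for k ≥ 17 we have 2·(24k^3) ≥ 24(k+1)^3, since 2 ≥ (1 + 1/k)^3 for all k ≥ 17.
Combining, 2^(k + 1) ≥ 24(k+1)^3.
This completes the induction.
Hence the smallest such M is 17.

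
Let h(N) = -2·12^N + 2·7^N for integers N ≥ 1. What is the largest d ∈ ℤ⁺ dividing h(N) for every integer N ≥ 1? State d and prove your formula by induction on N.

Computing the first values: h(1) = -10 and h(2) = -190; gcd(-10, -190) = 10, so d ≤ 10.
We prove 10 | -2·12^N + 2·7^N for all N ≥ 1 by induction on N.
When N = 1: h(1) = -10 = 10·(-1), so 10 | h(1).
Inductive step: assume the claim holds for N = r, i.e. 10 | h(r). Then
h(r+1) − 12·h(r) = (-2·12^(r+1) + 2·7^(r+1)) − 12·(-2·12^r + 2·7^r) = (2)·7^r·(7 − 12) = (-10)·7^r. Since 10 | h(r) by the inductive hypothesis, 10 | 12·h(r); and 10 | -10 since -10 = 10·-1. Therefore 10 | h(r+1).
This completes the induction.
Therefore the largest such d is 10.

d = 10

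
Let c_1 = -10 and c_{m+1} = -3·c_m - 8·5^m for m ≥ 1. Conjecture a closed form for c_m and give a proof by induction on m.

Computing the first terms: c_1 = -10, c_2 = -10, c_3 = -170. This suggests c_m = -5(-3)^(m - 1) - 5^m.
When m = 1: the formula gives -10 = -10 = c_1.
Inductive step: suppose the statement holds for some r ≥ 1, so c_r = -5(-3)^(r - 1) - 5^r.
Then c_{r+1} = -3·c_r - 8·5^r = -3·(-5(-3)^(r - 1) - 5^r) - 8·5^r = -5(-3)^r - 5^(r + 1) = -5(-3)^((r+1) - 1) - 5^(r+1),
which is the claimed formula at m = r+1.
Hence, by induction on m, the claim holds for every m ≥ 1.

c_m = -5(-3)^(m - 1) - 5^m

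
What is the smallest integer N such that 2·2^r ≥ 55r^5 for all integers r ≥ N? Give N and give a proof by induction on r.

N = 30

At r = 29: 1073741824 < 1128113195, so the inequality fails and N ≥ 30. We prove 2·2^r ≥ 55r^5 for all r ≥ 30.
For the base case r = 30: 2·2^r = 2147483648 and 55r^5 = 1336500000, so 2147483648 ≥ 1336500000.
Inductive step: suppose the statement holds for some j ≥ 30, so 2·2^j ≥ 55j^5.
Then 2·2^(j + 1) = 2·(2·2^j) ≥ 2·(55j^5).
Also, for j ≥ 30 we have 2·(55j^5) ≥ 55(j+1)^5, since 2 ≥ (1 + 1/j)^5 for all j ≥ 30.
Combining, 2·2^(j + 1) ≥ 55(j+1)^5.
By induction, the statement is established for all r ≥ 30.
Hence the smallest such N is 30.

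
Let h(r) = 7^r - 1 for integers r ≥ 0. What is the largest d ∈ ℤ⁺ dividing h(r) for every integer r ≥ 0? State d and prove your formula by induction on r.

d = 6

Computing the first values: h(0) = 0 and h(1) = 6; gcd(0, 6) = 6, so d ≤ 6.
We prove 6 | 7^r - 1 for all r ≥ 0 by induction on r.
When r = 0: h(0) = 0 = 6·(0), so 6 | h(0).
For the inductive step, assume it holds for an arbitrary k ≥ 0, i.e. 6 | h(k). Then
h(k+1) = 7^(k+1) - 1 = 7·(7^k - 1) + 6 = 7·h(k) + 6. The first term is divisible by 6 by the inductive hypothesis, and 6 is divisible by 6. Hence 6 | h(k+1).
By induction, the statement is established for all r ≥ 0.
Therefore the largest such d is 6.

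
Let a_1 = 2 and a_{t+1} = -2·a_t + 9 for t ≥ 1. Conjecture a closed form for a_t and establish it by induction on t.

a_t = -(-2)^(t - 1) + 3

Computing the first terms: a_1 = 2, a_2 = 5, a_3 = -1. This suggests a_t = -(-2)^(t - 1) + 3.
When t = 1: the formula gives 2 = 2 = a_1.
For the inductive step, assume it holds for an arbitrary m ≥ 1, so a_m = -(-2)^(m - 1) + 3.
Then a_{m+1} = -2·a_m + 9 = -2·(-(-2)^(m - 1) + 3) + 9 = -(-2)^m + 3 = -(-2)^((m+1) - 1) + 3,
which is the claimed formula at t = m+1.
This completes the induction.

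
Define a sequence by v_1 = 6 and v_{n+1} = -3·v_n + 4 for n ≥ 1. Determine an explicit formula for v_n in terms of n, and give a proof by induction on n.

v_n = 5(-3)^(n - 1) + 1

Computing the first terms: v_1 = 6, v_2 = -14, v_3 = 46. This suggests v_n = 5(-3)^(n - 1) + 1.
Base step (n = 1): the formula gives 6 = 6 = v_1.
Inductive step: assume the claim holds for n = i, so v_i = 5(-3)^(i - 1) + 1.
Then v_{i+1} = -3·v_i + 4 = -3·(5(-3)^(i - 1) + 1) + 4 = 5(-3)^i + 1 = 5(-3)^((i+1) - 1) + 1,
which is the claimed formula at n = i+1.
This completes the induction.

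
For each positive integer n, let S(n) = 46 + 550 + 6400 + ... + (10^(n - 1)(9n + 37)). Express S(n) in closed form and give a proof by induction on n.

S(n) = 10^n(n + 4) - 4

We claim S(n) = 10^n(n + 4) - 4 for all n ≥ 1.
For the base case n = 1: S(1) = 46, and the closed form gives 46. They agree.
For the inductive step, assume it holds for an arbitrary j ≥ 1, so S(j) = 10^j(j + 4) - 4.
Then S(j+1) = S(j) + (10^j(9j + 46)) = (10^j(j + 4) - 4) + (10^j(9j + 46)).
Simplifying, S(j+1) = 10·10^j·j + 50·10^j - 4 = 10^(j+1)((j+1) + 4) - 4,
which is the closed form with n = j+1.
Hence, by induction on n, the claim holds for every n ≥ 1.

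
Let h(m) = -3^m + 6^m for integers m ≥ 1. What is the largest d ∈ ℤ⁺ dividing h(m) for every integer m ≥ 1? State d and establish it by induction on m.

Computing the first values: h(1) = 3 and h(2) = 27; gcd(3, 27) = 3, so d ≤ 3.
We prove 3 | -3^m + 6^m for all m ≥ 1 by induction on m.
Base case (m = 1): h(1) = 3 = 3·(1), so 3 | h(1).
Suppose the result is true for m = r, i.e. 3 | h(r). Then
6^{r+1} − 3^{r+1} = 6·6^r − 3·3^r = 6·(6^r − 3^r) + (3)·3^r. The first term is divisible by 3 by the inductive hypothesis, and the second term (3)·3^r is divisible by 3 since 3 | 3. Hence 3 | h(r+1).
Hence, by induction on m, the claim holds for every m ≥ 1.
Therefore the largest such d is 3.

d = 3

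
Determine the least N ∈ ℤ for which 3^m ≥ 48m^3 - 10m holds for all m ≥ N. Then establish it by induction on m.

N = 10

At m = 9: 19683 < 34902, so the inequality fails and N ≥ 10. We prove 3^m ≥ 48m^3 - 10m for all m ≥ 10.
Base step (m = 10): 3^m = 59049 and 48m^3 - 10m = 47900, so 59049 ≥ 47900.
Suppose the result is true for m = r, so 3^r ≥ 48r^3 - 10r.
Then 3^(r + 1) = 3·(3^r) ≥ 3·(48r^3 - 10r).
Also, for r ≥ 10 we have 3·(48r^3 - 10r) ≥ 48(r+1)^3 - 10(r+1), since 3·(48r^3 - 10r) − (48(r+1)^3 - 10(r+1)) = 96r^3 - 144r^2 - 164r - 38, which is nonnegative for all r ≥ 10.
Combining, 3^(r + 1) ≥ 48(r+1)^3 - 10(r+1).
This completes the induction.
Hence the smallest such N is 10.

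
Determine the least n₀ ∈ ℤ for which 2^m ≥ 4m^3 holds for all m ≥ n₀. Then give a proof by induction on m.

At m = 13: 8192 < 8788, so the inequality fails and n₀ ≥ 14. We prove 2^m ≥ 4m^3 for all m ≥ 14.
Base step (m = 14): 2^m = 16384 and 4m^3 = 10976, so 16384 ≥ 10976.
Inductive step: assume the claim holds for m = r, so 2^r ≥ 4r^3.
Then 2^(r + 1) = 2·(2^r) ≥ 2·(4r^3).
Also, for r ≥ 14 we have 2·(4r^3) ≥ 4(r+1)^3, since 2 ≥ (1 + 1/r)^3 for all r ≥ 14.
Combining, 2^(r + 1) ≥ 4(r+1)^3.
Hence, by induction on m, the claim holds for every m ≥ 14.
Hence the smallest such n₀ is 14.

n₀ = 14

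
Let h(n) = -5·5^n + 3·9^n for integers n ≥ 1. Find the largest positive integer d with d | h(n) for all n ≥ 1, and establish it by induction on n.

d = 2

Computing the first values: h(1) = 2 and h(2) = 118; gcd(2, 118) = 2, so d ≤ 2.
We prove 2 | -5·5^n + 3·9^n for all n ≥ 1 by induction on n.
Base case (n = 1): h(1) = 2 = 2·(1), so 2 | h(1).
For the inductive step, assume it holds for an arbitrary m ≥ 1, i.e. 2 | h(m). Then
h(m+1) − 9·h(m) = (-5·5^(m+1) + 3·9^(m+1)) − 9·(-5·5^m + 3·9^m) = (-5)·5^m·(5 − 9) = (20)·5^m. Since 2 | h(m) by the inductive hypothesis, 2 | 9·h(m); and 2 | 20 since 20 = 2·10. Therefore 2 | h(m+1).
Hence, by induction on n, the claim holds for every n ≥ 1.
Therefore the largest such d is 2.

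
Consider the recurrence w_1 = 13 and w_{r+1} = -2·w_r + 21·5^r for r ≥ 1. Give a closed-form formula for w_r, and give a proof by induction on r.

Computing the first terms: w_1 = 13, w_2 = 79, w_3 = 367. This suggests w_r = (-2)^r + 3·5^r.
For the base case r = 1: the formula gives 13 = 13 = w_1.
Inductive step: suppose the statement holds for some p ≥ 1, so w_p = (-2)^p + 3·5^p.
Then w_{p+1} = -2·w_p + 21·5^p = -2·((-2)^p + 3·5^p) + 21·5^p = (-2)^(p + 1) + 3·5^(p + 1),
which is the claimed formula at r = p+1.
This completes the induction.

w_r = (-2)^r + 3·5^r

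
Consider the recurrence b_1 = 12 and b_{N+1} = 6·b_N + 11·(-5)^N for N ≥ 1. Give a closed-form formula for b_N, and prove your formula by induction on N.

Computing the first terms: b_1 = 12, b_2 = 17, b_3 = 377. This suggests b_N = -(-5)^N + 7·6^(N - 1).
Base case (N = 1): the formula gives 12 = 12 = b_1.
Suppose the result is true for N = r, so b_r = -(-5)^r + 7·6^(r - 1).
Then b_{r+1} = 6·b_r + 11·(-5)^r = 6·(-(-5)^r + 7·6^(r - 1)) + 11·(-5)^r = -(-5)^(r + 1) + 7·6^r = -(-5)^(r+1) + 7·6^((r+1) - 1),
which is the claimed formula at N = r+1.
By the principle of mathematical induction, the result holds for all N ≥ 1.

b_N = -(-5)^N + 7·6^(N - 1)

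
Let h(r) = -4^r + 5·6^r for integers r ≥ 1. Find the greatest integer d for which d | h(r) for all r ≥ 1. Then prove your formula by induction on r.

Computing the first values: h(1) = 26 and h(2) = 164; gcd(26, 164) = 2, so d ≤ 2.
We prove 2 | -4^r + 5·6^r for all r ≥ 1 by induction on r.
When r = 1: h(1) = 26 = 2·(13), so 2 | h(1).
Inductive step: assume the claim holds for r = i, i.e. 2 | h(i). Then
h(i+1) − 6·h(i) = (-4^(i+1) + 5·6^(i+1)) − 6·(-4^i + 5·6^i) = (-1)·4^i·(4 − 6) = (2)·4^i. Since 2 | h(i) by the inductive hypothesis, 2 | 6·h(i); and 2 | 2 since 2 = 2·1. Therefore 2 | h(i+1).
By the principle of mathematical induction, the result holds for all r ≥ 1.
Therefore the largest such d is 2.

d = 2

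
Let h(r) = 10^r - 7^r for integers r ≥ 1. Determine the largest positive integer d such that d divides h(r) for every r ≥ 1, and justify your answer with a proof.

Computing the first values: h(1) = 3 and h(2) = 51; gcd(3, 51) = 3, so d ≤ 3.
We prove 3 | 10^r - 7^r for all r ≥ 1 by induction on r.
When r = 1: h(1) = 3 = 3·(1), so 3 | h(1).
For the inductive step, assume it holds for an arbitrary p ≥ 1, i.e. 3 | h(p). Then
10^{p+1} − 7^{p+1} = 10·10^p − 7·7^p = 10·(10^p − 7^p) + (3)·7^p. The first term is divisible by 3 by the inductive hypothesis, and the second term (3)·7^p is divisible by 3 since 3 | 3. Hence 3 | h(p+1).
This completes the induction.
Therefore the largest such d is 3.

d = 3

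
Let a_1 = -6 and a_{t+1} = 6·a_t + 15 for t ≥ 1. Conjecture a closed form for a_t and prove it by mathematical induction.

a_t = -3·6^(t - 1) - 3

Computing the first terms: a_1 = -6, a_2 = -21, a_3 = -111. This suggests a_t = -3·6^(t - 1) - 3.
For the base case t = 1: the formula gives -6 = -6 = a_1.
Inductive step: suppose the statement holds for some m ≥ 1, so a_m = -3·6^(m - 1) - 3.
Then a_{m+1} = 6·a_m + 15 = 6·(-3·6^(m - 1) - 3) + 15 = -3·6^m - 3 = -3·6^((m+1) - 1) - 3,
which is the claimed formula at t = m+1.
By induction, the statement is established for all t ≥ 1.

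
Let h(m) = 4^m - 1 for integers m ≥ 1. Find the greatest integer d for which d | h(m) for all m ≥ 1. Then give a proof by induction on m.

Computing the first values: h(1) = 3 and h(2) = 15; gcd(3, 15) = 3, so d ≤ 3.
We prove 3 | 4^m - 1 for all m ≥ 1 by induction on m.
Base step (m = 1): h(1) = 3 = 3·(1), so 3 | h(1).
For the inductive step, assume it holds for an arbitrary r ≥ 1, i.e. 3 | h(r). Then
4^{r+1} − 1^{r+1} = 4·4^r − 1·1^r = 4·(4^r − 1^r) + (3)·1^r. The first term is divisible by 3 by the inductive hypothesis, and the second term (3)·1^r is divisible by 3 since 3 | 3. Hence 3 | h(r+1).
By the principle of mathematical induction, the result holds for all m ≥ 1.
Therefore the largest such d is 3.

d = 3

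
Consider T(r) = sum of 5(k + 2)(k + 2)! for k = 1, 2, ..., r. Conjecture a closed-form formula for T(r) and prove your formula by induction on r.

We claim T(r) = 5(r + 3)! - 30 for all r ≥ 1.
For the base case r = 1: T(1) = 90, and the closed form gives 90. They agree.
Inductive step: assume the claim holds for r = k, so T(k) = 5(k + 3)! - 30.
Then T(k+1) = T(k) + (5(k + 3)(k + 3)!) = (5(k + 3)! - 30) + (5(k + 3)(k + 3)!).
Simplifying, T(k+1) = 5((k+1) + 3)! - 30,
which is the closed form with r = k+1.
By the principle of mathematical induction, the result holds for all r ≥ 1.

T(r) = 5(r + 3)! - 30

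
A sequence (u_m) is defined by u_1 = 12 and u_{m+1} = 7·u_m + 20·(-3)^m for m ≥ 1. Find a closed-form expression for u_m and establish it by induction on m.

u_m = -2(-3)^m + 6·7^(m - 1)

Computing the first terms: u_1 = 12, u_2 = 24, u_3 = 348. This suggests u_m = -2(-3)^m + 6·7^(m - 1).
Base step (m = 1): the formula gives 12 = 12 = u_1.
For the inductive step, assume it holds for an arbitrary j ≥ 1, so u_j = -2(-3)^j + 6·7^(j - 1).
Then u_{j+1} = 7·u_j + 20·(-3)^j = 7·(-2(-3)^j + 6·7^(j - 1)) + 20·(-3)^j = -2(-3)^(j + 1) + 6·7^j = -2(-3)^(j+1) + 6·7^((j+1) - 1),
which is the claimed formula at m = j+1.
This completes the induction.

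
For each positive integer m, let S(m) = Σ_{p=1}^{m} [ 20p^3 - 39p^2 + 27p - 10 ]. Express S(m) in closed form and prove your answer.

S(m) = m(5m^3 - 3m^2 - m - 3)

We claim S(m) = m(5m^3 - 3m^2 - m - 3) for all m ≥ 1.
For the base case m = 1: S(1) = -2, and the closed form gives -2. They agree.
Inductive step: suppose the statement holds for some p ≥ 1, so S(p) = p(5p^3 - 3p^2 - p - 3).
Then S(p+1) = S(p) + (20p^3 + 21p^2 + 9p - 2) = (p(5p^3 - 3p^2 - p - 3)) + (20p^3 + 21p^2 + 9p - 2).
Simplifying, S(p+1) = (p + 1)(5p^3 + 12p^2 + 8p - 2) = (p+1)(5(p+1)^3 - 3(p+1)^2 - (p+1) - 3),
which is the closed form with m = p+1.
Hence, by induction on m, the claim holds for every m ≥ 1.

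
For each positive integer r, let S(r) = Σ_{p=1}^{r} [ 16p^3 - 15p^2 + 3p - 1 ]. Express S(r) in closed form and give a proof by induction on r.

S(r) = r(4r^3 + 3r^2 - 2r - 2)

We claim S(r) = r(4r^3 + 3r^2 - 2r - 2) for all r ≥ 1.
Base case (r = 1): S(1) = 3, and the closed form gives 3. They agree.
For the inductive step, assume it holds for an arbitrary p ≥ 1, so S(p) = p(4p^3 + 3p^2 - 2p - 2).
Then S(p+1) = S(p) + (16p^3 + 33p^2 + 21p + 3) = (p(4p^3 + 3p^2 - 2p - 2)) + (16p^3 + 33p^2 + 21p + 3).
Simplifying, S(p+1) = (p + 1)(4p^3 + 15p^2 + 16p + 3) = (p+1)(4(p+1)^3 + 3(p+1)^2 - 2(p+1) - 2),
which is the closed form with r = p+1.
Hence, by induction on r, the claim holds for every r ≥ 1.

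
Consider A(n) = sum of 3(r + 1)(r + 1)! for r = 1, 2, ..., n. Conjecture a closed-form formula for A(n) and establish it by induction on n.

We claim A(n) = 3(n + 2)! - 6 for all n ≥ 1.
Base step (n = 1): A(1) = 12, and the closed form gives 12. They agree.
Inductive step: assume the claim holds for n = r, so A(r) = 3(r + 2)! - 6.
Then A(r+1) = A(r) + (3(r + 2)(r + 2)!) = (3(r + 2)! - 6) + (3(r + 2)(r + 2)!).
Simplifying, A(r+1) = 3((r+1) + 2)! - 6,
which is the closed form with n = r+1.
By induction, the statement is established for all n ≥ 1.

A(n) = 3(n + 2)! - 6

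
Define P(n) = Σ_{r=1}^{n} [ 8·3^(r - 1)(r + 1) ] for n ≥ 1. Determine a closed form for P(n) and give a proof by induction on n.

P(n) = 2·3^n(2n + 1) - 2

We claim P(n) = 2·3^n(2n + 1) - 2 for all n ≥ 1.
Base step (n = 1): P(1) = 16, and the closed form gives 16. They agree.
For the inductive step, assume it holds for an arbitrary r ≥ 1, so P(r) = 2·3^r(2r + 1) - 2.
Then P(r+1) = P(r) + (8·3^r(r + 2)) = (2·3^r(2r + 1) - 2) + (8·3^r(r + 2)).
Simplifying, P(r+1) = 12·3^r·r + 18·3^r - 2 = 2·3^(r+1)(2(r+1) + 1) - 2,
which is the closed form with n = r+1.
By the principle of mathematical induction, the result holds for all n ≥ 1.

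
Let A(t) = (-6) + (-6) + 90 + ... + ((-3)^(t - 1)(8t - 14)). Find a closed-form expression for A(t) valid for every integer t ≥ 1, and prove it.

We claim A(t) = (-3)^t(-2t + 3) - 3 for all t ≥ 1.
Base case (t = 1): A(1) = -6, and the closed form gives -6. They agree.
For the inductive step, assume it holds for an arbitrary i ≥ 1, so A(i) = (-3)^i(-2i + 3) - 3.
Then A(i+1) = A(i) + ((-3)^i(8i - 6)) = ((-3)^i(-2i + 3) - 3) + ((-3)^i(8i - 6)).
Simplifying, A(i+1) = 6(-3)^i·i - 3(-3)^i - 3 = (-3)^(i+1)(-2(i+1) + 3) - 3,
which is the closed form with t = i+1.
Hence, by induction on t, the claim holds for every t ≥ 1.

A(t) = (-3)^t(-2t + 3) - 3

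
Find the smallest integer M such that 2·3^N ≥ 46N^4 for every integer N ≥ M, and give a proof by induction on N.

At N = 11: 354294 < 673486, so the inequality fails and M ≥ 12. We prove 2·3^N ≥ 46N^4 for all N ≥ 12.
Base case (N = 12): 2·3^N = 1062882 and 46N^4 = 953856, so 1062882 ≥ 953856.
For the inductive step, assume it holds for an arbitrary j ≥ 12, so 2·3^j ≥ 46j^4.
Then 2·3^(j + 1) = 3·(2·3^j) ≥ 3·(46j^4).
Also, for j ≥ 12 we have 3·(46j^4) ≥ 46(j+1)^4, since 3 ≥ (1 + 1/j)^4 for all j ≥ 12.
Combining, 2·3^(j + 1) ≥ 46(j+1)^4.
Hence, by induction on N, the claim holds for every N ≥ 12.
Hence the smallest such M is 12.

M = 12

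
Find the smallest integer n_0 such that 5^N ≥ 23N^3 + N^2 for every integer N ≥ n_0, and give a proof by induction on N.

At N = 4: 625 < 1488, so the inequality fails and n_0 ≥ 5. We prove 5^N ≥ 23N^3 + N^2 for all N ≥ 5.
For the base case N = 5: 5^N = 3125 and 23N^3 + N^2 = 2900, so 3125 ≥ 2900.
Inductive step: suppose the statement holds for some k ≥ 5, so 5^k ≥ 23k^3 + k^2.
Then 5^(k + 1) = 5·(5^k) ≥ 5·(23k^3 + k^2).
Also, for k ≥ 5 we have 5·(23k^3 + k^2) ≥ 23(k+1)^3 + (k+1)^2, since 5·(23k^3 + k^2) − (23(k+1)^3 + (k+1)^2) = 92k^3 - 65k^2 - 71k - 24, which is nonnegative for all k ≥ 5.
Combining, 5^(k + 1) ≥ 23(k+1)^3 + (k+1)^2.
This completes the induction.
Hence the smallest such n_0 is 5.

n_0 = 5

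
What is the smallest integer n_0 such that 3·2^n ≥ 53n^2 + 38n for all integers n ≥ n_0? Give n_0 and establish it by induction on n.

n_0 = 12

At n = 11: 6144 < 6831, so the inequality fails and n_0 ≥ 12. We prove 3·2^n ≥ 53n^2 + 38n for all n ≥ 12.
Base step (n = 12): 3·2^n = 12288 and 53n^2 + 38n = 8088, so 12288 ≥ 8088.
Inductive step: assume the claim holds for n = m, so 3·2^m ≥ 53m^2 + 38m.
Then 3·2^(m + 1) = 2·(3·2^m) ≥ 2·(53m^2 + 38m).
Also, for m ≥ 12 we have 2·(53m^2 + 38m) ≥ 53(m+1)^2 + 38(m+1), since 2·(53m^2 + 38m) − (53(m+1)^2 + 38(m+1)) = 53m^2 - 68m - 91, which is nonnegative for all m ≥ 12.
Combining, 3·2^(m + 1) ≥ 53(m+1)^2 + 38(m+1).
By induction, the statement is established for all n ≥ 12.
Hence the smallest such n_0 is 12.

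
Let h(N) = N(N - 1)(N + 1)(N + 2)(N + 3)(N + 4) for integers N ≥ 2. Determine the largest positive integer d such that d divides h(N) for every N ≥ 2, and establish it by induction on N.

Computing the first values: h(2) = 720 and h(3) = 5040; gcd(720, 5040) = 720, so d ≤ 720.
We prove 720 | N(N - 1)(N + 1)(N + 2)(N + 3)(N + 4) for all N ≥ 2 by induction on N.
Base step (N = 2): h(2) = 720 = 720·(1), so 720 | h(2).
Suppose the result is true for N = k, i.e. 720 | h(k). Then
h(k+1) − h(k) = k·(k+1)·(k+2)·(k+3)·(k+4)·(k+5) − (k-1)·k·(k+1)·(k+2)·(k+3)·(k+4) = k·(k+1)·(k+2)·(k+3)·(k+4)·[(k+5) − (k-1)] = 6·k·(k+1)·(k+2)·(k+3)·(k+4). The product of 5 consecutive integers is divisible by (5)! = 120, so h(k+1) − h(k) is divisible by 6·120 = 720. By the inductive hypothesis 720 | h(k), hence 720 | h(k+1).
This completes the induction.
Therefore the largest such d is 720.

d = 720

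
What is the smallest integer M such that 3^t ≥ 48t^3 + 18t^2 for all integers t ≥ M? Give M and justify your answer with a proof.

M = 10

At t = 9: 19683 < 36450, so the inequality fails and M ≥ 10. We prove 3^t ≥ 48t^3 + 18t^2 for all t ≥ 10.
For the base case t = 10: 3^t = 59049 and 48t^3 + 18t^2 = 49800, so 59049 ≥ 49800.
Inductive step: assume the claim holds for t = m, so 3^m ≥ 48m^3 + 18m^2.
Then 3^(m + 1) = 3·(3^m) ≥ 3·(48m^3 + 18m^2).
Also, for m ≥ 10 we have 3·(48m^3 + 18m^2) ≥ 48(m+1)^3 + 18(m+1)^2, since 3·(48m^3 + 18m^2) − (48(m+1)^3 + 18(m+1)^2) = 96m^3 - 108m^2 - 180m - 66, which is nonnegative for all m ≥ 10.
Combining, 3^(m + 1) ≥ 48(m+1)^3 + 18(m+1)^2.
By the principle of mathematical induction, the result holds for all t ≥ 10.
Hence the smallest such M is 10.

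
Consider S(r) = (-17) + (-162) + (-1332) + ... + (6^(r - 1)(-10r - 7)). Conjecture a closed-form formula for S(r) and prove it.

S(r) = -6^r(2r + 1) + 1

We claim S(r) = -6^r(2r + 1) + 1 for all r ≥ 1.
For the base case r = 1: S(1) = -17, and the closed form gives -17. They agree.
Inductive step: suppose the statement holds for some i ≥ 1, so S(i) = -6^i(2i + 1) + 1.
Then S(i+1) = S(i) + (6^i(-10i - 17)) = (-6^i(2i + 1) + 1) + (6^i(-10i - 17)).
Simplifying, S(i+1) = -12·6^i·i - 18·6^i + 1 = -6^(i+1)(2(i+1) + 1) + 1,
which is the closed form with r = i+1.
Hence, by induction on r, the claim holds for every r ≥ 1.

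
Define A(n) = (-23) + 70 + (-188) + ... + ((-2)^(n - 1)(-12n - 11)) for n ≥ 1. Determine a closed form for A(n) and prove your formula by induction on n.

A(n) = (-2)^n(4n + 5) - 5

We claim A(n) = (-2)^n(4n + 5) - 5 for all n ≥ 1.
Base step (n = 1): A(1) = -23, and the closed form gives -23. They agree.
For the inductive step, assume it holds for an arbitrary p ≥ 1, so A(p) = (-2)^p(4p + 5) - 5.
Then A(p+1) = A(p) + ((-2)^p(-12p - 23)) = ((-2)^p(4p + 5) - 5) + ((-2)^p(-12p - 23)).
Simplifying, A(p+1) = -8(-2)^p·p - 18(-2)^p - 5 = (-2)^(p+1)(4(p+1) + 5) - 5,
which is the closed form with n = p+1.
Hence, by induction on n, the claim holds for every n ≥ 1.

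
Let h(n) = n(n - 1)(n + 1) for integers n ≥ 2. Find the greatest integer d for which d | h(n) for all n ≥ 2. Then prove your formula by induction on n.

d = 6

Computing the first values: h(2) = 6 and h(3) = 24; gcd(6, 24) = 6, so d ≤ 6.
We prove 6 | n(n - 1)(n + 1) for all n ≥ 2 by induction on n.
For the base case n = 2: h(2) = 6 = 6·(1), so 6 | h(2).
Inductive step: suppose the statement holds for some r ≥ 2, i.e. 6 | h(r). Then
h(r+1) − h(r) = r·(r+1)·(r+2) − (r-1)·r·(r+1) = r·(r+1)·[(r+2) − (r-1)] = 3·r·(r+1). The product of 2 consecutive integers is divisible by (2)! = 2, so h(r+1) − h(r) is divisible by 3·2 = 6. By the inductive hypothesis 6 | h(r), hence 6 | h(r+1).
By the principle of mathematical induction, the result holds for all n ≥ 2.
Therefore the largest such d is 6.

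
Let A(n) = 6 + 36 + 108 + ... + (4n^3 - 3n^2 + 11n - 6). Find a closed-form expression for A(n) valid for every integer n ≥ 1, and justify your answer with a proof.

A(n) = n(n^3 + n^2 + 5n - 1)

We claim A(n) = n(n^3 + n^2 + 5n - 1) for all n ≥ 1.
For the base case n = 1: A(1) = 6, and the closed form gives 6. They agree.
Inductive step: suppose the statement holds for some i ≥ 1, so A(i) = i(i^3 + i^2 + 5i - 1).
Then A(i+1) = A(i) + (4i^3 + 9i^2 + 17i + 6) = (i(i^3 + i^2 + 5i - 1)) + (4i^3 + 9i^2 + 17i + 6).
Simplifying, A(i+1) = (i + 1)(i^3 + 4i^2 + 10i + 6) = (i+1)((i+1)^3 + (i+1)^2 + 5(i+1) - 1),
which is the closed form with n = i+1.
This completes the induction.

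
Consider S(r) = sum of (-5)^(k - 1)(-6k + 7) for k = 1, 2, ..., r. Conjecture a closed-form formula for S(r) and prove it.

We claim S(r) = (-5)^r(r - 1) + 1 for all r ≥ 1.
When r = 1: S(1) = 1, and the closed form gives 1. They agree.
Inductive step: assume the claim holds for r = k, so S(k) = (-5)^k(k - 1) + 1.
Then S(k+1) = S(k) + ((-5)^k(-6k + 1)) = ((-5)^k(k - 1) + 1) + ((-5)^k(-6k + 1)).
Simplifying, S(k+1) = (-5)^(k + 1)k + 1 = (-5)^(k+1)((k+1) - 1) + 1,
which is the closed form with r = k+1.
This completes the induction.

S(r) = (-5)^r(r - 1) + 1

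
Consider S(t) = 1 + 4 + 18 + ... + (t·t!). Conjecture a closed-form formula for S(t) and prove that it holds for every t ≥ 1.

S(t) = (t + 1)t! - 1

We claim S(t) = (t + 1)t! - 1 for all t ≥ 1.
When t = 1: S(1) = 1, and the closed form gives 1. They agree.
For the inductive step, assume it holds for an arbitrary k ≥ 1, so S(k) = (k + 1)k! - 1.
Then S(k+1) = S(k) + ((k + 1)(k + 1)!) = ((k + 1)k! - 1) + ((k + 1)(k + 1)!).
Simplifying, S(k+1) = ((k+1) + 1)(k+1)! - 1,
which is the closed form with t = k+1.
This completes the induction.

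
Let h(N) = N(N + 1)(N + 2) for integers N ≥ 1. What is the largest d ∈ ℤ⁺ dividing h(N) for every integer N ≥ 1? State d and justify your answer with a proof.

d = 6

Computing the first values: h(1) = 6 and h(2) = 24; gcd(6, 24) = 6, so d ≤ 6.
We prove 6 | N(N + 1)(N + 2) for all N ≥ 1 by induction on N.
Base step (N = 1): h(1) = 6 = 6·(1), so 6 | h(1).
Inductive step: suppose the statement holds for some i ≥ 1, i.e. 6 | h(i). Then
h(i+1) − h(i) = (i+1)·(i+2)·(i+3) − i·(i+1)·(i+2) = (i+1)·(i+2)·[(i+3) − i] = 3·(i+1)·(i+2). The product of 2 consecutive integers is divisible by (2)! = 2, so h(i+1) − h(i) is divisible by 3·2 = 6. By the inductive hypothesis 6 | h(i), hence 6 | h(i+1).
Hence, by induction on N, the claim holds for every N ≥ 1.
Therefore the largest such d is 6.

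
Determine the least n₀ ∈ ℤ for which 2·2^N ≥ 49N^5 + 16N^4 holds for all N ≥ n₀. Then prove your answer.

n₀ = 29

At N = 28: 536870912 < 853142528, so the inequality fails and n₀ ≥ 29. We prove 2·2^N ≥ 49N^5 + 16N^4 for all N ≥ 29.
Base case (N = 29): 2·2^N = 1073741824 and 49N^5 + 16N^4 = 1016362797, so 1073741824 ≥ 1016362797.
Inductive step: assume the claim holds for N = k, so 2·2^k ≥ 49k^5 + 16k^4.
Then 2·2^(k + 1) = 2·(2·2^k) ≥ 2·(49k^5 + 16k^4).
Also, for k ≥ 29 we have 2·(49k^5 + 16k^4) ≥ 49(k+1)^5 + 16(k+1)^4, since 2·(49k^5 + 16k^4) − (49(k+1)^5 + 16(k+1)^4) = 49k^5 - 229k^4 - 554k^3 - 586k^2 - 309k - 65, which is nonnegative for all k ≥ 29.
Combining, 2·2^(k + 1) ≥ 49(k+1)^5 + 16(k+1)^4.
By induction, the statement is established for all N ≥ 29.
Hence the smallest such n₀ is 29.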